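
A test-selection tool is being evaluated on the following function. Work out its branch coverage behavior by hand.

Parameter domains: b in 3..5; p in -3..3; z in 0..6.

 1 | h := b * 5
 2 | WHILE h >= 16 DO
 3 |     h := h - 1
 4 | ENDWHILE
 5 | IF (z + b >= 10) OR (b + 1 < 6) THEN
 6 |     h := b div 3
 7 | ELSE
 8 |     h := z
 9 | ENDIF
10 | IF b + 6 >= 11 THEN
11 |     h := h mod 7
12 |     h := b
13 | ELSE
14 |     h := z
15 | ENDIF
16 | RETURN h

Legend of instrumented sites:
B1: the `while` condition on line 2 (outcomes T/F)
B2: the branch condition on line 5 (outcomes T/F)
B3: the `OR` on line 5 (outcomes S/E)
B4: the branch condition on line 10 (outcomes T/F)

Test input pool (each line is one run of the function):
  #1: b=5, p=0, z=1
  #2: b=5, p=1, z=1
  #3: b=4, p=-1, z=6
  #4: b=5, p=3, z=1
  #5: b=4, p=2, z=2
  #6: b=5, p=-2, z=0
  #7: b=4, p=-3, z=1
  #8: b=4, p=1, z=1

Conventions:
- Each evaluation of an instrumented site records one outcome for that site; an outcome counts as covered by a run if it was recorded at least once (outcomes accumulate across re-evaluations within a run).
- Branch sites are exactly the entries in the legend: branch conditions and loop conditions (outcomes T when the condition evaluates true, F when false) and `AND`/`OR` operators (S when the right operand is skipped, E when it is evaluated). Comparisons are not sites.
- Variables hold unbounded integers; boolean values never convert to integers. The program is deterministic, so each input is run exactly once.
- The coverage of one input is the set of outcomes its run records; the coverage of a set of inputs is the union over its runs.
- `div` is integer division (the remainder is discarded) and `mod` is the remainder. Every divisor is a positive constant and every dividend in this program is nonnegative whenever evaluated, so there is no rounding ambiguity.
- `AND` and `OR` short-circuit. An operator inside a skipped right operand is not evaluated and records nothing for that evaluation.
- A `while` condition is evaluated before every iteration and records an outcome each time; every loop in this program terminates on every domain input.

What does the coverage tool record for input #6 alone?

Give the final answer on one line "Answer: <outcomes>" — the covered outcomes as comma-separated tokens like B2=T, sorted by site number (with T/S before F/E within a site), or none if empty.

Running input #6 (b=5, p=-2, z=0), event by event:
  B1->T, B1->T, B1->T, B1->T, B1->T, B1->T, B1->T, B1->T, B1->T, B1->T
  B1->F, B3->E, B2->F, B4->T
deduplicating events, the covered set is: B1=T, B1=F, B2=F, B3=E, B4=T

Answer: B1=T, B1=F, B2=F, B3=E, B4=T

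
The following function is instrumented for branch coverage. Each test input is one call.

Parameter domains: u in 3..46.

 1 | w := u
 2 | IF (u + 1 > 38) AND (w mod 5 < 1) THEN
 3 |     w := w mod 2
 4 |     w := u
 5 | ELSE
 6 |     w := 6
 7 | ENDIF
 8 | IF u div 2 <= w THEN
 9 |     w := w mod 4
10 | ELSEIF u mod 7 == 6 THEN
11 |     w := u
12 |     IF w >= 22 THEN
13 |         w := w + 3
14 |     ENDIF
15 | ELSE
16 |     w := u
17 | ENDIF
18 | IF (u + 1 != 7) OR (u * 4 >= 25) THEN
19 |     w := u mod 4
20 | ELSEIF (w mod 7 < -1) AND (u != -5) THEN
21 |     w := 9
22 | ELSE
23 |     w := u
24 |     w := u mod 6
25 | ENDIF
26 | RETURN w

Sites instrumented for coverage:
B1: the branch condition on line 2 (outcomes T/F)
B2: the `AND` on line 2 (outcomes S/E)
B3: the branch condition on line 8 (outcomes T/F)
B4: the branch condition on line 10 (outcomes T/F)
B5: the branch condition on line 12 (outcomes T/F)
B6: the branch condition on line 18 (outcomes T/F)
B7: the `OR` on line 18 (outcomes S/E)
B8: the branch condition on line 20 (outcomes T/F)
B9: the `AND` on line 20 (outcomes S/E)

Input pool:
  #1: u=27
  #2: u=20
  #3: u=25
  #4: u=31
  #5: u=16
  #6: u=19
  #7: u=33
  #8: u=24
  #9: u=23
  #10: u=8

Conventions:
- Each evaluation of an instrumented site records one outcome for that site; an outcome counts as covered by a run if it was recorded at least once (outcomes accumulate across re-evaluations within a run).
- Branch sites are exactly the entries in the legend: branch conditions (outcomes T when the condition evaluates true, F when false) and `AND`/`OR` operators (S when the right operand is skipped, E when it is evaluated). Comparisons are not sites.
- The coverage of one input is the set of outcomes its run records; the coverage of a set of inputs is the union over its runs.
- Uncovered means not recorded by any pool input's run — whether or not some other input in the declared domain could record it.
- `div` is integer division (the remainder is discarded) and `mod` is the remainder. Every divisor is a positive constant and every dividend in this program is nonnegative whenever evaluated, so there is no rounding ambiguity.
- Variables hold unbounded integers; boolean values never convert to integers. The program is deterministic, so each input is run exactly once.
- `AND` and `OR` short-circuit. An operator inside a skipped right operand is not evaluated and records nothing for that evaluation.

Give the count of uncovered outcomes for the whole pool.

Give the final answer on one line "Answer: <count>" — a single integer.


#1 (u=27) -> B2->S, B1->F, B3->F, B4->T, B5->T, B7->S, B6->T; covered: B1=F, B2=S, B3=F, B4=T, B5=T, B6=T, B7=S
#2 (u=20) -> B2->S, B1->F, B3->F, B4->T, B5->F, B7->S, B6->T; covered: B1=F, B2=S, B3=F, B4=T, B5=F, B6=T, B7=S
#3 (u=25) -> B2->S, B1->F, B3->F, B4->F, B7->S, B6->T; covered: B1=F, B2=S, B3=F, B4=F, B6=T, B7=S
#4 (u=31) -> B2->S, B1->F, B3->F, B4->F, B7->S, B6->T; covered: B1=F, B2=S, B3=F, B4=F, B6=T, B7=S
#5 (u=16) -> B2->S, B1->F, B3->F, B4->F, B7->S, B6->T; covered: B1=F, B2=S, B3=F, B4=F, B6=T, B7=S
#6 (u=19) -> B2->S, B1->F, B3->F, B4->F, B7->S, B6->T; covered: B1=F, B2=S, B3=F, B4=F, B6=T, B7=S
#7 (u=33) -> B2->S, B1->F, B3->F, B4->F, B7->S, B6->T; covered: B1=F, B2=S, B3=F, B4=F, B6=T, B7=S
#8 (u=24) -> B2->S, B1->F, B3->F, B4->F, B7->S, B6->T; covered: B1=F, B2=S, B3=F, B4=F, B6=T, B7=S
#9 (u=23) -> B2->S, B1->F, B3->F, B4->F, B7->S, B6->T; covered: B1=F, B2=S, B3=F, B4=F, B6=T, B7=S
#10 (u=8) -> B2->S, B1->F, B3->T, B7->S, B6->T; covered: B1=F, B2=S, B3=T, B6=T, B7=S
union over the pool: B1=F, B2=S, B3=T, B3=F, B4=T, B4=F, B5=T, B5=F, B6=T, B7=S
uncovered (8 of 18): B1=T, B2=E, B6=F, B7=E, B8=T, B8=F, B9=S, B9=E
Answer: 8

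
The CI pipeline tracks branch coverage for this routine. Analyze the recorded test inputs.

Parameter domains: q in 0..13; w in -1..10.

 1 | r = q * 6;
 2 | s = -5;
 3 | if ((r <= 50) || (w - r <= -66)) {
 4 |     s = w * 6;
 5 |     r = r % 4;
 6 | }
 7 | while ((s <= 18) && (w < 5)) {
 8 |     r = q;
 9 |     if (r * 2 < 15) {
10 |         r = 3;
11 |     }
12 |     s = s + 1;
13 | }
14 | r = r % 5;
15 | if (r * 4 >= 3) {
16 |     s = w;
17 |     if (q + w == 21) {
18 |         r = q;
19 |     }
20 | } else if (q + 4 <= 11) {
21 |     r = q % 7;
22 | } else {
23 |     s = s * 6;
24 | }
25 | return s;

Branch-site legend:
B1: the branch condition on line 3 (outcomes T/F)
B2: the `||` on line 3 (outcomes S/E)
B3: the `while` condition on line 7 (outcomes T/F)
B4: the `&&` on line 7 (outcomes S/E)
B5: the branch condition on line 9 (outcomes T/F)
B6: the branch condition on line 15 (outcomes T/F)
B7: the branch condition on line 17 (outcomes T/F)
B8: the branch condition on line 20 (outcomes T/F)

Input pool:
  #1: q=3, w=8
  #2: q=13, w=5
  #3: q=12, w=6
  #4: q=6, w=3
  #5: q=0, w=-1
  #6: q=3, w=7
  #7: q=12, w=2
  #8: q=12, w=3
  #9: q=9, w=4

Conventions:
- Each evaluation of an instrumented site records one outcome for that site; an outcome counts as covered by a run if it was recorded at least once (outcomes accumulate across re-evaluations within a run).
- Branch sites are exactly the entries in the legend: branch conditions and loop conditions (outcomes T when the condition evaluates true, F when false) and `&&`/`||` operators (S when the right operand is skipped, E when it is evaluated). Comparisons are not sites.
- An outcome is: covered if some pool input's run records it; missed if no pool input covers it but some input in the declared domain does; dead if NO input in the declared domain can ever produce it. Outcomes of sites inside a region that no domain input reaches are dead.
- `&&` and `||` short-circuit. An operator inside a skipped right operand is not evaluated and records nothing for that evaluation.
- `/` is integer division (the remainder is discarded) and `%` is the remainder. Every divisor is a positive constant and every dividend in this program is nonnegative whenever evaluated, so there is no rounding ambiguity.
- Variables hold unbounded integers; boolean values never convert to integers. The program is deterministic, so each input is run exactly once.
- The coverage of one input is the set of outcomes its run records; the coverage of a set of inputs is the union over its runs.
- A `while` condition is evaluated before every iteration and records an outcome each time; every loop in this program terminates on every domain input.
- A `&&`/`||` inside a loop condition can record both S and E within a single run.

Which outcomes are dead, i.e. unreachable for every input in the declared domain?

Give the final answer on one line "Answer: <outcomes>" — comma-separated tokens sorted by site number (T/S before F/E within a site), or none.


checking every outcome against all 168 domain inputs:
  reachable outcomes have witnesses, e.g. B1=T (e.g. q=0, w=-1), B1=F (e.g. q=9, w=-1), B2=S (e.g. q=0, w=-1), B2=E (e.g. q=9, w=-1)
Answer: none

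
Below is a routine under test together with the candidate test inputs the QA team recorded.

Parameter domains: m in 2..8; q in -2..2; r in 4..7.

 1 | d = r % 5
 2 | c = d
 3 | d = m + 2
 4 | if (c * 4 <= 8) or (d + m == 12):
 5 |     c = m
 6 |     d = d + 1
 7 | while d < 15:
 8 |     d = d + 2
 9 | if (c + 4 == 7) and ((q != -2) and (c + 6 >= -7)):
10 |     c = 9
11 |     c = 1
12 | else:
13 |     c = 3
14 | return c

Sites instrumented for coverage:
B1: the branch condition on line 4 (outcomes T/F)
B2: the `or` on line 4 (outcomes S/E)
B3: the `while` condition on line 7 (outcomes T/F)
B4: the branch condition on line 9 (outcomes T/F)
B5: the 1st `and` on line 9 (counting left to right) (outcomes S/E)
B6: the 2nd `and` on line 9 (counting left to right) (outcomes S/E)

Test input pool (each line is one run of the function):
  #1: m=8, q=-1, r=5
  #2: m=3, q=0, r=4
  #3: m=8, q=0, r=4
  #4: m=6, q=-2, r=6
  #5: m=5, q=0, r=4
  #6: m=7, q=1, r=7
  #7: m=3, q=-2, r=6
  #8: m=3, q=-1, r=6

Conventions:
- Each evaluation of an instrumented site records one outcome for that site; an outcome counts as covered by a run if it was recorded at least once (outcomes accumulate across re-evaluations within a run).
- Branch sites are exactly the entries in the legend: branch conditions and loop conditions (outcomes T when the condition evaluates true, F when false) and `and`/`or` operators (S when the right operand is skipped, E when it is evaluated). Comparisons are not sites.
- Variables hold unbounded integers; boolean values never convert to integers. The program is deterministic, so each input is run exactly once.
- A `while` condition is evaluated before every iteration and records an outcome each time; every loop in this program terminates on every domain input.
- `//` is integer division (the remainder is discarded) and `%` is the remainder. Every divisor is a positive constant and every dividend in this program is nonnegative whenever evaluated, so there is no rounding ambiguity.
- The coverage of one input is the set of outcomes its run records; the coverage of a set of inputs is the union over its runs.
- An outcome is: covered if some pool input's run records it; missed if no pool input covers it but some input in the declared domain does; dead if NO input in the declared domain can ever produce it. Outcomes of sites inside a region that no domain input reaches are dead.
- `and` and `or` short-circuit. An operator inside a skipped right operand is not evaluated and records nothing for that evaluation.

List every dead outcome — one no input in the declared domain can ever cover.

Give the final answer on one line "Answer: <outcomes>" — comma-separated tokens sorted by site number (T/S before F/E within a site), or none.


sweeping the full domain (140 inputs) for each outcome:
  reachable outcomes have witnesses, e.g. B1=T (e.g. m=2, q=-2, r=5), B1=F (e.g. m=2, q=-2, r=4), B2=S (e.g. m=2, q=-2, r=5), B2=E (e.g. m=2, q=-2, r=4)
Answer: none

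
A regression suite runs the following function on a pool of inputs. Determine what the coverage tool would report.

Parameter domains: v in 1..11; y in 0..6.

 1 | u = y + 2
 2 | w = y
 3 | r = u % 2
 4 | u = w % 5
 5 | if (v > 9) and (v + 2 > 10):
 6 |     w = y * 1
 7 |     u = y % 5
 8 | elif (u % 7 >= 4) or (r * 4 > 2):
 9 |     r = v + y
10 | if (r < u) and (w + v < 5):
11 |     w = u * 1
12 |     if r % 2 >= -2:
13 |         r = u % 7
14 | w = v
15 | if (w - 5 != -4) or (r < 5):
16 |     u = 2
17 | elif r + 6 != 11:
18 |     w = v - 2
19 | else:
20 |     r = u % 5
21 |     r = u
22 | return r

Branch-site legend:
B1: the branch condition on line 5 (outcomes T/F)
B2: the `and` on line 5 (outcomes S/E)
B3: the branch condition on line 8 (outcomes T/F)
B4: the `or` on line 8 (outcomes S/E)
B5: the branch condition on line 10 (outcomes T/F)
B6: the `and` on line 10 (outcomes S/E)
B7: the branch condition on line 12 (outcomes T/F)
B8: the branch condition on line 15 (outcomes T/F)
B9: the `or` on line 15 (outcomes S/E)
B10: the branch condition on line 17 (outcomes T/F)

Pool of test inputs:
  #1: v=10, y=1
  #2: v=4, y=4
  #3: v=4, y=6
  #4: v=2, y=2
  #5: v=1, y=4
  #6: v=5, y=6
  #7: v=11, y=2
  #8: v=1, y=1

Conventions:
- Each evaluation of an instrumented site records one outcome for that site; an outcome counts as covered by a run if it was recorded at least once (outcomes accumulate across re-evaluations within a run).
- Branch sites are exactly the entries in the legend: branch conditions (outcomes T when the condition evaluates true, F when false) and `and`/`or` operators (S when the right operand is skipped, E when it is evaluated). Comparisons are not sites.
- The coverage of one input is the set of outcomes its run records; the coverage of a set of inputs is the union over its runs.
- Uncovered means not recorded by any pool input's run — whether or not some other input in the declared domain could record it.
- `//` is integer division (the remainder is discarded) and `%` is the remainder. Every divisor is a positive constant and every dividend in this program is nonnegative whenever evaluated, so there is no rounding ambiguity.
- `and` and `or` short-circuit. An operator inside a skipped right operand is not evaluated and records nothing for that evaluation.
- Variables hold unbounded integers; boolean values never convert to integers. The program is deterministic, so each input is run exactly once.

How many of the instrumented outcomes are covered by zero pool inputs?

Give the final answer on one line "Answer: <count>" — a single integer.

input #1, v=10, y=1: outcomes B1=T, B2=E, B5=F, B6=S, B8=T, B9=S
input #2, v=4, y=4: outcomes B1=F, B2=S, B3=T, B4=S, B5=F, B6=S, B8=T, B9=S
input #3, v=4, y=6: outcomes B1=F, B2=S, B3=F, B4=E, B5=F, B6=E, B8=T, B9=S
input #4, v=2, y=2: outcomes B1=F, B2=S, B3=F, B4=E, B5=T, B6=E, B7=T, B8=T, B9=S
input #5, v=1, y=4: outcomes B1=F, B2=S, B3=T, B4=S, B5=F, B6=S, B8=F, B9=E, B10=F
input #6, v=5, y=6: outcomes B1=F, B2=S, B3=F, B4=E, B5=F, B6=E, B8=T, B9=S
input #7, v=11, y=2: outcomes B1=T, B2=E, B5=F, B6=E, B8=T, B9=S
input #8, v=1, y=1: outcomes B1=F, B2=S, B3=T, B4=E, B5=F, B6=S, B8=T, B9=E
union over the pool: B1=T, B1=F, B2=S, B2=E, B3=T, B3=F, B4=S, B4=E, B5=T, B5=F, B6=S, B6=E, B7=T, B8=T, B8=F, B9=S, B9=E, B10=F
uncovered (2 of 20): B7=F, B10=T

Answer: 2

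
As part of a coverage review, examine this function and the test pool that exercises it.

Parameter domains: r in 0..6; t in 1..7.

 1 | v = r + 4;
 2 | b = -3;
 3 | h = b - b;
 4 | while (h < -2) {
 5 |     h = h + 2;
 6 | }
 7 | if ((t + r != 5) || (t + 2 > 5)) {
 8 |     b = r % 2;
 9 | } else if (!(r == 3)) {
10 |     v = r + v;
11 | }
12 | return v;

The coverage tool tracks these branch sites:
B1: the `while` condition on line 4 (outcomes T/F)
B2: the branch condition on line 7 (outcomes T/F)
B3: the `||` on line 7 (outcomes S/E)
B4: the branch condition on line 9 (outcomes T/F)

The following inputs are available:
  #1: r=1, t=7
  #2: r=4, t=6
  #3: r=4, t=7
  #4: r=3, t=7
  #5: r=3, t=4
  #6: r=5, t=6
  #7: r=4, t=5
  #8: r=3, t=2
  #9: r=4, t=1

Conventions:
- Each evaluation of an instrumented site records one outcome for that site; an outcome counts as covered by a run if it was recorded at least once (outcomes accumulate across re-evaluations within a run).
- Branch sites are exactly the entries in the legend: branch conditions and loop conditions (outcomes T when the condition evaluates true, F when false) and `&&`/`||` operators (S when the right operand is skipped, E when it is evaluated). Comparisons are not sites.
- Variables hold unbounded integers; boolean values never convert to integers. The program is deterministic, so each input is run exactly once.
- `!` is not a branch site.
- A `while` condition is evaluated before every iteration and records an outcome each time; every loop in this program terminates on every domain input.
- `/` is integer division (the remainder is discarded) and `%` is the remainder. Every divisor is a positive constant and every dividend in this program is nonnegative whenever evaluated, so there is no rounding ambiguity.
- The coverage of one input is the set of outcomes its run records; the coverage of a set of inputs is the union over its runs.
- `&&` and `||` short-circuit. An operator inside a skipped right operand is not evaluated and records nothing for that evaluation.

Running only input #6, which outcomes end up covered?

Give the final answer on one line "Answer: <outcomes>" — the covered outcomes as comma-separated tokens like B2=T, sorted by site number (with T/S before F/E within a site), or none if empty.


Event log for input #6 (r=5, t=6):
  B1->F, B3->S, B2->T
deduplicating events, the covered set is: B1=F, B2=T, B3=S
Answer: B1=F, B2=T, B3=S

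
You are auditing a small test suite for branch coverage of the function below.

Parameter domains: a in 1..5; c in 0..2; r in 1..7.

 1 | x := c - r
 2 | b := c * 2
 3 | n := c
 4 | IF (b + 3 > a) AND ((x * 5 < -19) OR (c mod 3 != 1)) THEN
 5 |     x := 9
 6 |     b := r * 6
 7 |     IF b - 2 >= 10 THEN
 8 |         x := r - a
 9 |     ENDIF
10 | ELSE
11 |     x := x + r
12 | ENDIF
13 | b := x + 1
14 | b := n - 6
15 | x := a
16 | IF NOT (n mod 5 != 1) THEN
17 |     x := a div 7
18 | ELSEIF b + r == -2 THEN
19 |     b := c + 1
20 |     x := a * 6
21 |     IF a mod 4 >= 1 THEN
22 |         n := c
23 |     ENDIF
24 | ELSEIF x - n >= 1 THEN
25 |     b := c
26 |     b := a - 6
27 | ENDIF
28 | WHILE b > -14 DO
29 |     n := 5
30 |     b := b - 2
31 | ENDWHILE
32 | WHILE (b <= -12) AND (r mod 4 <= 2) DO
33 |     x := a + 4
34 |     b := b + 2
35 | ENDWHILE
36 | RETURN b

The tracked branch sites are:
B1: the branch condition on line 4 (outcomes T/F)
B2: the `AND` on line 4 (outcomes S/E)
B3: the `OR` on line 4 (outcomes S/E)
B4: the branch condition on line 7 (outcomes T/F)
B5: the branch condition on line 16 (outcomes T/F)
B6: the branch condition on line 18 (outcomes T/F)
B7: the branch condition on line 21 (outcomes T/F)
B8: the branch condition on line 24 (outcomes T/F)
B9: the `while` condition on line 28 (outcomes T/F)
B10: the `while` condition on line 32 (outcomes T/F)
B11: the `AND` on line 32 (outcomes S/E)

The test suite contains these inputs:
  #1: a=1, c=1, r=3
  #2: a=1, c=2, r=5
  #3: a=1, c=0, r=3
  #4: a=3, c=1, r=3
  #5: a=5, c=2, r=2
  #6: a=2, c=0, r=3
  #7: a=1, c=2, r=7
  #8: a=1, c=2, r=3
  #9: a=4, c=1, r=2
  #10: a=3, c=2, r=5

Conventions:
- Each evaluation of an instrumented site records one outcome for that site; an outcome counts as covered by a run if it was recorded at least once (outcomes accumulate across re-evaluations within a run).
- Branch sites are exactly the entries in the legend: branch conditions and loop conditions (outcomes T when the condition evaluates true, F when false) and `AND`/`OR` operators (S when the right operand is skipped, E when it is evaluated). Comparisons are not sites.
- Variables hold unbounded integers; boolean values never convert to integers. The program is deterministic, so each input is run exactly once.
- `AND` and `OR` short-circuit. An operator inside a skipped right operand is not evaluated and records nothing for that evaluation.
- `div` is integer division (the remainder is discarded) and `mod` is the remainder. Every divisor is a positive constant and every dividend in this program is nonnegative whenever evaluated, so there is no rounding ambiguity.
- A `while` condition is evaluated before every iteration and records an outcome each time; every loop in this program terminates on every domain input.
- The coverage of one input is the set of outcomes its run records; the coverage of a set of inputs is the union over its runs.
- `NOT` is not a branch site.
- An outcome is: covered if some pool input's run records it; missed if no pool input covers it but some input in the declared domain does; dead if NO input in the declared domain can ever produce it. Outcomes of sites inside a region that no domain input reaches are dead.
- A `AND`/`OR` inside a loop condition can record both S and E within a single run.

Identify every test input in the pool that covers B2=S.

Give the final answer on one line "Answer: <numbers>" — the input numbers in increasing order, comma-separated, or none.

input #1 (a=1, c=1, r=3): does not produce B2=S
input #2 (a=1, c=2, r=5): does not produce B2=S
input #3 (a=1, c=0, r=3): does not produce B2=S
input #4 (a=3, c=1, r=3): does not produce B2=S
input #5 (a=5, c=2, r=2): does not produce B2=S
input #6 (a=2, c=0, r=3): does not produce B2=S
input #7 (a=1, c=2, r=7): does not produce B2=S
input #8 (a=1, c=2, r=3): does not produce B2=S
input #9 (a=4, c=1, r=2): does not produce B2=S
input #10 (a=3, c=2, r=5): does not produce B2=S

Answer: none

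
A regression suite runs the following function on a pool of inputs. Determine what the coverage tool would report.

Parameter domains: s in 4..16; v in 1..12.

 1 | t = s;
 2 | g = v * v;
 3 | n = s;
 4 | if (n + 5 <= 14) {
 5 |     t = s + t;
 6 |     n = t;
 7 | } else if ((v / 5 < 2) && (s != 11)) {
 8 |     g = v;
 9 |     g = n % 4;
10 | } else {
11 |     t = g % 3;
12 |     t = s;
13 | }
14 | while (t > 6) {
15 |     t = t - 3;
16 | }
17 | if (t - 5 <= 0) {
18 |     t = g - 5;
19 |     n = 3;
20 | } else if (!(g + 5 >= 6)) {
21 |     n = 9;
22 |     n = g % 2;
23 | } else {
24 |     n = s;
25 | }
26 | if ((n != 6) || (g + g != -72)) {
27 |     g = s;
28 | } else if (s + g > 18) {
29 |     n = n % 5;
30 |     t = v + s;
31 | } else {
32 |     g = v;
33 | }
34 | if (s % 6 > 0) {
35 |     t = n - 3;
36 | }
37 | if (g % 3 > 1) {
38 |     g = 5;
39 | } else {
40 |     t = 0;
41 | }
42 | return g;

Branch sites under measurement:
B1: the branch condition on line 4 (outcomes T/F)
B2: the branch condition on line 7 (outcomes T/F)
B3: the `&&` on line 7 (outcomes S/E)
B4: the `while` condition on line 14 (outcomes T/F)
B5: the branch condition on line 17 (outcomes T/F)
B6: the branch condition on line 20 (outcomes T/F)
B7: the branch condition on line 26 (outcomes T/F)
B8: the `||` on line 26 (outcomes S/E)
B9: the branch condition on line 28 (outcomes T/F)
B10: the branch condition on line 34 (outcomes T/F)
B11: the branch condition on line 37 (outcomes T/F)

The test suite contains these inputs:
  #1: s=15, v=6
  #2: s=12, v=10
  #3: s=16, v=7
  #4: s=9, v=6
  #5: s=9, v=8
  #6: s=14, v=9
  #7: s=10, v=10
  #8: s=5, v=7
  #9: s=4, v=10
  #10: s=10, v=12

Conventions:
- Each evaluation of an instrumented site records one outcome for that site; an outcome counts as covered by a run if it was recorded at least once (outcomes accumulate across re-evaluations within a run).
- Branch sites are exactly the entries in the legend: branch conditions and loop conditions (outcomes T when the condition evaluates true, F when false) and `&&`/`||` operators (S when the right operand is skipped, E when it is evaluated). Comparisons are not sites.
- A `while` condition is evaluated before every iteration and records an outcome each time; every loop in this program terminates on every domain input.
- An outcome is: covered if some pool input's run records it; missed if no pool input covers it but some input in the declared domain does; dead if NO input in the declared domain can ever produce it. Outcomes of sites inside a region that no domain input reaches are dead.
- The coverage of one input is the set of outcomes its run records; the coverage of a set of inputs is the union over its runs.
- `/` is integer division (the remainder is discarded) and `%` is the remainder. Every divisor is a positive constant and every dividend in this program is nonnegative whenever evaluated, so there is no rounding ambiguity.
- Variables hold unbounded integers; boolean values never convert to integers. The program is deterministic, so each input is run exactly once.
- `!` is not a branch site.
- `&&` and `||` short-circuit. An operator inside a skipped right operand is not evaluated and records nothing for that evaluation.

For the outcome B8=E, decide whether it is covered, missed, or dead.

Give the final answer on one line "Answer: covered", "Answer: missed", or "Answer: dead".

no pool input records B8=E
but domain input (s=6, v=1) does record it -> reachable, so missed

Answer: missed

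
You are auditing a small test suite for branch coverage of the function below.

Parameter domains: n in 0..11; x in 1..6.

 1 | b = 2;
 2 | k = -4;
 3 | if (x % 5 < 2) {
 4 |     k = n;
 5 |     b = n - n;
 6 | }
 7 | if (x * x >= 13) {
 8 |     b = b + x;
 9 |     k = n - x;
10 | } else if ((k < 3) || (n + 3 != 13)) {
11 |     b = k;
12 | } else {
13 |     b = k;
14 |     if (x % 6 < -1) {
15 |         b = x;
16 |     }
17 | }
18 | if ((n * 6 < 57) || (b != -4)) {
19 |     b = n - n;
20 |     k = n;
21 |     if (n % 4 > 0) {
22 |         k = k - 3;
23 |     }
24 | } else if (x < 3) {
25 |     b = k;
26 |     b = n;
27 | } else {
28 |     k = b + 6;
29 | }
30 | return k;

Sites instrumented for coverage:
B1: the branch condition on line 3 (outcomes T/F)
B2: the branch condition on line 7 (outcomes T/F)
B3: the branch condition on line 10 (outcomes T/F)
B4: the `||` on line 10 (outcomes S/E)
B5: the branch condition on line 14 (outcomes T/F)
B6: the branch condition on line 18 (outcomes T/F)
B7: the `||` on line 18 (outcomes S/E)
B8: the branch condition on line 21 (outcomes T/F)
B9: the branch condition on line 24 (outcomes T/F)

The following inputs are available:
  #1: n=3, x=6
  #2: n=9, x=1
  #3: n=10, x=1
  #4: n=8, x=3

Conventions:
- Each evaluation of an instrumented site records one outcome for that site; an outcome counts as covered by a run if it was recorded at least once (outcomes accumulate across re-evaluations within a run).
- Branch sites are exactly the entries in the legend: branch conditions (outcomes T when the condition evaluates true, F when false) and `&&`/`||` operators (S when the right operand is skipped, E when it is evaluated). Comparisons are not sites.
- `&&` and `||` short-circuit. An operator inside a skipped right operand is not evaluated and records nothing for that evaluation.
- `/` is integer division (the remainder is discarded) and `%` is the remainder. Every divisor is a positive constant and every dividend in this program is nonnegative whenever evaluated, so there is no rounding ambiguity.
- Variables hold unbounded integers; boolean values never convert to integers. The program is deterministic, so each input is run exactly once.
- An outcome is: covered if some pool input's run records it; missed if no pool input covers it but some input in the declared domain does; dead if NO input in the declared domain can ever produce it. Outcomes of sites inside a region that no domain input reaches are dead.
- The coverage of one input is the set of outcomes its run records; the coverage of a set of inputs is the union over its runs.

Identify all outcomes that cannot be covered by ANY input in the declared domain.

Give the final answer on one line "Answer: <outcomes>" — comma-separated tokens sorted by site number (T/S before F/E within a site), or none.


running all 72 domain inputs and tallying outcomes:
  B5=T: unreachable across the whole domain -> dead
  reachable outcomes have witnesses, e.g. B1=T (e.g. n=0, x=1), B1=F (e.g. n=0, x=2), B2=T (e.g. n=0, x=4), B2=F (e.g. n=0, x=1)
Answer: B5=T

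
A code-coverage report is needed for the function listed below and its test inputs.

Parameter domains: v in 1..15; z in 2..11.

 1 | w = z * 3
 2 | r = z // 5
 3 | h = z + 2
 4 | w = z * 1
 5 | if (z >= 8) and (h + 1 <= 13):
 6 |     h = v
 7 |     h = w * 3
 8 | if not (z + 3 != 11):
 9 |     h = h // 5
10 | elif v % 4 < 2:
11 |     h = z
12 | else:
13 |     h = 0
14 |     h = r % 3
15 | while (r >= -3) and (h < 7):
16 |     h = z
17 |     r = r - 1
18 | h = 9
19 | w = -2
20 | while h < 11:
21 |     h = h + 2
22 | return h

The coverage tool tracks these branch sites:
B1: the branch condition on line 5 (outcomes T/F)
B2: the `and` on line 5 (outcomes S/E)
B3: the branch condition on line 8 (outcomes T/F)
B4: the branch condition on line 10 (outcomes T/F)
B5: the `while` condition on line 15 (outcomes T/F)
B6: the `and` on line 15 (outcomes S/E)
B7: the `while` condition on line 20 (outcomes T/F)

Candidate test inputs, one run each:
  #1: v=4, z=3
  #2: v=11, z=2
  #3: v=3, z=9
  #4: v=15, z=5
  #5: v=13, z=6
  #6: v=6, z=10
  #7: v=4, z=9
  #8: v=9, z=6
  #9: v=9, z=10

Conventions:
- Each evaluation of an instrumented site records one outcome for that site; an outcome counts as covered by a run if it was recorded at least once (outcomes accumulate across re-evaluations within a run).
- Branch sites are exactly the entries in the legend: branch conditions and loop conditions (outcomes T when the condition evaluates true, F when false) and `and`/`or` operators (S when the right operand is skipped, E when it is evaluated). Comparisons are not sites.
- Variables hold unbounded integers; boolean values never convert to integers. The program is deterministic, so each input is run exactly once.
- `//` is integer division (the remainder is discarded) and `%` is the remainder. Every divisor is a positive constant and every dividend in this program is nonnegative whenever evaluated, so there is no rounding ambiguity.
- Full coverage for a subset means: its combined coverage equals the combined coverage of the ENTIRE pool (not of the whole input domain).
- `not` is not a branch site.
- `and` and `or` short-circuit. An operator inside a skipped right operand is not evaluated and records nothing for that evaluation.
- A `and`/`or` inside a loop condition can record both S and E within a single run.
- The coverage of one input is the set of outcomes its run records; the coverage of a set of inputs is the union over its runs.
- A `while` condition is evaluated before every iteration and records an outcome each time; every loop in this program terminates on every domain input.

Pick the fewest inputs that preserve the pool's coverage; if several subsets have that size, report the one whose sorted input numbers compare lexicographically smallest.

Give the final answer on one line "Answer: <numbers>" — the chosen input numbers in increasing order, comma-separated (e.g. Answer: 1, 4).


run #1 (v=4, z=3) runs B2->S, B1->F, B3->F, B4->T, B6->E, B5->T, B6->E, B5->T, B6->E, B5->T, B6->E, B5->T, B6->S, B5->F, ...; records B1=F, B2=S, B3=F, B4=T, B5=T, B5=F, B6=S, B6=E, B7=T, B7=F
run #2 (v=11, z=2) runs B2->S, B1->F, B3->F, B4->F, B6->E, B5->T, B6->E, B5->T, B6->E, B5->T, B6->E, B5->T, B6->S, B5->F, ...; records B1=F, B2=S, B3=F, B4=F, B5=T, B5=F, B6=S, B6=E, B7=T, B7=F
run #3 (v=3, z=9) runs B2->E, B1->T, B3->F, B4->F, B6->E, B5->T, B6->E, B5->F, B7->T, B7->F; records B1=T, B2=E, B3=F, B4=F, B5=T, B5=F, B6=E, B7=T, B7=F
run #4 (v=15, z=5) runs B2->S, B1->F, B3->F, B4->F, B6->E, B5->T, B6->E, B5->T, B6->E, B5->T, B6->E, B5->T, B6->E, B5->T, ...; records B1=F, B2=S, B3=F, B4=F, B5=T, B5=F, B6=S, B6=E, B7=T, B7=F
run #5 (v=13, z=6) runs B2->S, B1->F, B3->F, B4->T, B6->E, B5->T, B6->E, B5->T, B6->E, B5->T, B6->E, B5->T, B6->E, B5->T, ...; records B1=F, B2=S, B3=F, B4=T, B5=T, B5=F, B6=S, B6=E, B7=T, B7=F
run #6 (v=6, z=10) runs B2->E, B1->T, B3->F, B4->F, B6->E, B5->T, B6->E, B5->F, B7->T, B7->F; records B1=T, B2=E, B3=F, B4=F, B5=T, B5=F, B6=E, B7=T, B7=F
run #7 (v=4, z=9) runs B2->E, B1->T, B3->F, B4->T, B6->E, B5->F, B7->T, B7->F; records B1=T, B2=E, B3=F, B4=T, B5=F, B6=E, B7=T, B7=F
run #8 (v=9, z=6) runs B2->S, B1->F, B3->F, B4->T, B6->E, B5->T, B6->E, B5->T, B6->E, B5->T, B6->E, B5->T, B6->E, B5->T, ...; records B1=F, B2=S, B3=F, B4=T, B5=T, B5=F, B6=S, B6=E, B7=T, B7=F
run #9 (v=9, z=10) runs B2->E, B1->T, B3->F, B4->T, B6->E, B5->F, B7->T, B7->F; records B1=T, B2=E, B3=F, B4=T, B5=F, B6=E, B7=T, B7=F
pool-wide coverage (13 outcomes): B1=T, B1=F, B2=S, B2=E, B3=F, B4=T, B4=F, B5=T, B5=F, B6=S, B6=E, B7=T, B7=F
no size-1 subset reaches all 13 outcomes (best union: 10/13)
at size 2, {1, 3} reaches all 13 outcomes; every lexicographically earlier size-2 subset fails
Answer: 1, 3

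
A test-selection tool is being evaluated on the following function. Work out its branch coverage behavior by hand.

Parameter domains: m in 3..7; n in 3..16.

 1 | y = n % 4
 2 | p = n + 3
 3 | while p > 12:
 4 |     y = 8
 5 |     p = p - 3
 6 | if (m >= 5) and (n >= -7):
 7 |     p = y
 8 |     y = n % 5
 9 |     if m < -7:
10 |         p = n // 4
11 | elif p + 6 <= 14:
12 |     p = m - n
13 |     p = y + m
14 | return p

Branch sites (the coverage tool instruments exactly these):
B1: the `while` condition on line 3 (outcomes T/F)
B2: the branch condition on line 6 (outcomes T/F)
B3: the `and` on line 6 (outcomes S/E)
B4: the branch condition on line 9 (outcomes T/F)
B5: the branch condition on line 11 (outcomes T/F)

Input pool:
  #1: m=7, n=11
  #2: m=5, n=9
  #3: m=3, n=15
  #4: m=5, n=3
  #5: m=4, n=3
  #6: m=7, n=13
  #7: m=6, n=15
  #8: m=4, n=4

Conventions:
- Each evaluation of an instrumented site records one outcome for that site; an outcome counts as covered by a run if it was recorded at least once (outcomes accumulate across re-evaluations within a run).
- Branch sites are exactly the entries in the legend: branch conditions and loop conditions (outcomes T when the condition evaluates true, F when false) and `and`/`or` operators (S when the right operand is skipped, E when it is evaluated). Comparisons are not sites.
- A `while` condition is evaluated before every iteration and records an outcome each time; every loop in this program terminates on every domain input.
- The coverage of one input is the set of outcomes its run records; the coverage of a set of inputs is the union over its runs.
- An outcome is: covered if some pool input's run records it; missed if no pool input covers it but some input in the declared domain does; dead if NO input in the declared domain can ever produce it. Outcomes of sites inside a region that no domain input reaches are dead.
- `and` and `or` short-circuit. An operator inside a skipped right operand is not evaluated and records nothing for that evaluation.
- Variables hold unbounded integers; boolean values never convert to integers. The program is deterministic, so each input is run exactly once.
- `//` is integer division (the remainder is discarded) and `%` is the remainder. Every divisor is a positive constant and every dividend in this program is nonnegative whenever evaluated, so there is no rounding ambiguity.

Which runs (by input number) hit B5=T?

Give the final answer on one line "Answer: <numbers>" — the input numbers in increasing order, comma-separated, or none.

input #1 (m=7, n=11): does not produce B5=T
input #2 (m=5, n=9): does not produce B5=T
input #3 (m=3, n=15): does not produce B5=T
input #4 (m=5, n=3): does not produce B5=T
input #5 (m=4, n=3): produces B5=T
input #6 (m=7, n=13): does not produce B5=T
input #7 (m=6, n=15): does not produce B5=T
input #8 (m=4, n=4): produces B5=T

Answer: 5, 8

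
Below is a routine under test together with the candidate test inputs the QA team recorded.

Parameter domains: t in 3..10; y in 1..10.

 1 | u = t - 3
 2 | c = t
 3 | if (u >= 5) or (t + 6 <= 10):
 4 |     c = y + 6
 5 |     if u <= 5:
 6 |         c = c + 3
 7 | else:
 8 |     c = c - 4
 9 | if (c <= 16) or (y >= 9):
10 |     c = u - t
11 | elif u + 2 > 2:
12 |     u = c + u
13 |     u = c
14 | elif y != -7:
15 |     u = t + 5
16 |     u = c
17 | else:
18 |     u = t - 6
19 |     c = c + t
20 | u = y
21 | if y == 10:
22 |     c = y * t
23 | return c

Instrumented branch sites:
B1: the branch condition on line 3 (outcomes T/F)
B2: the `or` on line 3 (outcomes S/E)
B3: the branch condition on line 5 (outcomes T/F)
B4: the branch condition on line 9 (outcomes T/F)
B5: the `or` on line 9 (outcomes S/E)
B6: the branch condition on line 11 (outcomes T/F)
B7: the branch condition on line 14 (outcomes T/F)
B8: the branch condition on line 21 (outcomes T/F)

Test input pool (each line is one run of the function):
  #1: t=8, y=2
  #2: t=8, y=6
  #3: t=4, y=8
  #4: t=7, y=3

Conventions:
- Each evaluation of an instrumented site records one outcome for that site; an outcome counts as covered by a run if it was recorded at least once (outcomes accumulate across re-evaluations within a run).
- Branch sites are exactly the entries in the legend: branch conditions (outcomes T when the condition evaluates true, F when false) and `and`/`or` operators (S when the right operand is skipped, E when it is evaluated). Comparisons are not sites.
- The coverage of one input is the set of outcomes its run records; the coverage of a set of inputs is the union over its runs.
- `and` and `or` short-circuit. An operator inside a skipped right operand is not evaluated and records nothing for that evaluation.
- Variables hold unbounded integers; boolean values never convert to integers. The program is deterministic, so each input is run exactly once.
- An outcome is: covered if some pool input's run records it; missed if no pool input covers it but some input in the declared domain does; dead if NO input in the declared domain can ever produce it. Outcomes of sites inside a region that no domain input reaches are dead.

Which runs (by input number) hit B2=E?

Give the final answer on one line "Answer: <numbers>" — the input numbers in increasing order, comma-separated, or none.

input #1 (t=8, y=2): does not record B2=E
input #2 (t=8, y=6): does not record B2=E
input #3 (t=4, y=8): records B2=E
input #4 (t=7, y=3): records B2=E

Answer: 3, 4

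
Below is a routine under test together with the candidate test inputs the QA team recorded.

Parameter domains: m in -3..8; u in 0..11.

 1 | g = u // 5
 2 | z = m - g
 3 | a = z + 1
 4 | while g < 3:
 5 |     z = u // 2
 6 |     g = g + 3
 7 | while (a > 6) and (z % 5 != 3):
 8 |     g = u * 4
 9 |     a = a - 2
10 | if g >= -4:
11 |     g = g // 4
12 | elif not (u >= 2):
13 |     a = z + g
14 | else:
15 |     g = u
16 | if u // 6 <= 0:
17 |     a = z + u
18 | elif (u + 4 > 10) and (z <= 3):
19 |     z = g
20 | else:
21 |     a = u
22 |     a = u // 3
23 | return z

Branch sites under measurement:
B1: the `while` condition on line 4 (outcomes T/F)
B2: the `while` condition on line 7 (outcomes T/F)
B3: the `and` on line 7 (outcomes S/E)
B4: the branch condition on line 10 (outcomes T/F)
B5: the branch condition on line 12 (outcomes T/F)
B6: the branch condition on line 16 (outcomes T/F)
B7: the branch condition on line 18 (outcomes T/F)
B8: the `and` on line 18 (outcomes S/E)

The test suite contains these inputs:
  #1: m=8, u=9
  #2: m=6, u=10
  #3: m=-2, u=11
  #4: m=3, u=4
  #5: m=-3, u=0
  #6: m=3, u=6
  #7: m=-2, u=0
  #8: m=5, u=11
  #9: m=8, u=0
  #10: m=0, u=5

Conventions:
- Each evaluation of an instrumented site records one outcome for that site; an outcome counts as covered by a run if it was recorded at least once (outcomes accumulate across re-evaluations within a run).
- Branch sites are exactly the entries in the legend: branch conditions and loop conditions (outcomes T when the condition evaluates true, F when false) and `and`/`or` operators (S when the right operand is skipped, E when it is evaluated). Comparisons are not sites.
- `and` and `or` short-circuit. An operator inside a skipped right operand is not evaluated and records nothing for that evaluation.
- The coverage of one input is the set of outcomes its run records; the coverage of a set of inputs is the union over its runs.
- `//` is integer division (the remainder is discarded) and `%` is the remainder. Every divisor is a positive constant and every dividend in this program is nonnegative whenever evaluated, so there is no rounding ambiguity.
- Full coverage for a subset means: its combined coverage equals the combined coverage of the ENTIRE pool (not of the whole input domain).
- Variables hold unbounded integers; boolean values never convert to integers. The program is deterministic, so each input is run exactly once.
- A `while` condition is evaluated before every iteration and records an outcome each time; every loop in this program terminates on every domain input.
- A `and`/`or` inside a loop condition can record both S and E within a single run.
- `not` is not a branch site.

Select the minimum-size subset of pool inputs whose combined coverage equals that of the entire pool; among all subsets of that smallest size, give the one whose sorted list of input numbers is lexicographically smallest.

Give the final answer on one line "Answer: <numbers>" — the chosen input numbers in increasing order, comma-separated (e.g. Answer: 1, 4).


#1 (m=8, u=9) -> B1->T, B1->F, B3->E, B2->T, B3->S, B2->F, B4->T, B6->F, B8->E, B7->F; covered: B1=T, B1=F, B2=T, B2=F, B3=S, B3=E, B4=T, B6=F, B7=F, B8=E
#2 (m=6, u=10) -> B1->T, B1->F, B3->S, B2->F, B4->T, B6->F, B8->E, B7->F; covered: B1=T, B1=F, B2=F, B3=S, B4=T, B6=F, B7=F, B8=E
#3 (m=-2, u=11) -> B1->T, B1->F, B3->S, B2->F, B4->T, B6->F, B8->E, B7->F; covered: B1=T, B1=F, B2=F, B3=S, B4=T, B6=F, B7=F, B8=E
#4 (m=3, u=4) -> B1->T, B1->F, B3->S, B2->F, B4->T, B6->T; covered: B1=T, B1=F, B2=F, B3=S, B4=T, B6=T
#5 (m=-3, u=0) -> B1->T, B1->F, B3->S, B2->F, B4->T, B6->T; covered: B1=T, B1=F, B2=F, B3=S, B4=T, B6=T
#6 (m=3, u=6) -> B1->T, B1->F, B3->S, B2->F, B4->T, B6->F, B8->S, B7->F; covered: B1=T, B1=F, B2=F, B3=S, B4=T, B6=F, B7=F, B8=S
#7 (m=-2, u=0) -> B1->T, B1->F, B3->S, B2->F, B4->T, B6->T; covered: B1=T, B1=F, B2=F, B3=S, B4=T, B6=T
#8 (m=5, u=11) -> B1->T, B1->F, B3->S, B2->F, B4->T, B6->F, B8->E, B7->F; covered: B1=T, B1=F, B2=F, B3=S, B4=T, B6=F, B7=F, B8=E
#9 (m=8, u=0) -> B1->T, B1->F, B3->E, B2->T, B3->E, B2->T, B3->S, B2->F, B4->T, B6->T; covered: B1=T, B1=F, B2=T, B2=F, B3=S, B3=E, B4=T, B6=T
#10 (m=0, u=5) -> B1->T, B1->F, B3->S, B2->F, B4->T, B6->T; covered: B1=T, B1=F, B2=F, B3=S, B4=T, B6=T
pool-wide coverage (12 outcomes): B1=T, B1=F, B2=T, B2=F, B3=S, B3=E, B4=T, B6=T, B6=F, B7=F, B8=S, B8=E
no size-1 subset reaches all 12 outcomes (best union: 10/12)
no size-2 subset reaches all 12 outcomes (best union: 11/12)
inputs {1, 4, 6} (size 3) cover everything; no size-3 subset with a lexicographically smaller index list covers all 12
Answer: 1, 4, 6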